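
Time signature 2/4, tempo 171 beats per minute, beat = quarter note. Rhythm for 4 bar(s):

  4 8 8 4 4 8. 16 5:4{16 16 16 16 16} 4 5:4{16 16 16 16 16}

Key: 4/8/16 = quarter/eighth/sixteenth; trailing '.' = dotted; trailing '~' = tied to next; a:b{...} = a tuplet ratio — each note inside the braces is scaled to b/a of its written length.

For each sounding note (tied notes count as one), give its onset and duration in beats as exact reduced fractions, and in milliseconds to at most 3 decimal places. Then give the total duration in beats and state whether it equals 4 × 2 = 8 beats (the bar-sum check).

1) 0.0ms=0b +350.877ms=1b
2) 350.877ms=1b +175.439ms=1/2b
3) 526.316ms=3/2b +175.439ms=1/2b
4) 701.754ms=2b +350.877ms=1b
5) 1052.632ms=3b +350.877ms=1b
6) 1403.509ms=4b +263.158ms=3/4b
7) 1666.667ms=19/4b +87.719ms=1/4b
8) 1754.386ms=5b +70.175ms=1/5b
9) 1824.561ms=26/5b +70.175ms=1/5b
10) 1894.737ms=27/5b +70.175ms=1/5b
11) 1964.912ms=28/5b +70.175ms=1/5b
12) 2035.088ms=29/5b +70.175ms=1/5b
13) 2105.263ms=6b +350.877ms=1b
14) 2456.14ms=7b +70.175ms=1/5b
15) 2526.316ms=36/5b +70.175ms=1/5b
16) 2596.491ms=37/5b +70.175ms=1/5b
17) 2666.667ms=38/5b +70.175ms=1/5b
18) 2736.842ms=39/5b +70.175ms=1/5b
Σ=8b of 8 (171bpm 2/4) — PASS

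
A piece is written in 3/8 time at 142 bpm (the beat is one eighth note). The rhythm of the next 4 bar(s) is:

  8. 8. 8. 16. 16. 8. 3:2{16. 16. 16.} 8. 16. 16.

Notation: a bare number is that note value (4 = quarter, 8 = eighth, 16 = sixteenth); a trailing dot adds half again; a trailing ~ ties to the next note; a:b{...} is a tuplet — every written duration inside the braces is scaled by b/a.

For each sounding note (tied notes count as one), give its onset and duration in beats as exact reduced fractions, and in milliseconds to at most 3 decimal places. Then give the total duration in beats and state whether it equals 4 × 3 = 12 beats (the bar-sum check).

1) 0.0ms=0b +633.803ms=3/2b
2) 633.803ms=3/2b +633.803ms=3/2b
3) 1267.606ms=3b +633.803ms=3/2b
4) 1901.408ms=9/2b +316.901ms=3/4b
5) 2218.31ms=21/4b +316.901ms=3/4b
6) 2535.211ms=6b +633.803ms=3/2b
7) 3169.014ms=15/2b +211.268ms=1/2b
8) 3380.282ms=8b +211.268ms=1/2b
9) 3591.549ms=17/2b +211.268ms=1/2b
10) 3802.817ms=9b +633.803ms=3/2b
11) 4436.62ms=21/2b +316.901ms=3/4b
12) 4753.521ms=45/4b +316.901ms=3/4b
Σ=12b of 12 (142bpm 3/8) — PASS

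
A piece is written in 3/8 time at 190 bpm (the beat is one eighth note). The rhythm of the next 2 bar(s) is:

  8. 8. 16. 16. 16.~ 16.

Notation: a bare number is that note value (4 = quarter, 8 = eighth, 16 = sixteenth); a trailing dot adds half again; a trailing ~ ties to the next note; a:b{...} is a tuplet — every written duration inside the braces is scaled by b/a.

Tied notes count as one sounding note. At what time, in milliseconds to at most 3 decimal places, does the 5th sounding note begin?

note 5 onset = 9/2b = 1421.053ms

1. 0.0ms @ 0 + 473.684ms (3/2)
2. 473.684ms @ 3/2 + 473.684ms (3/2)
3. 947.368ms @ 3 + 236.842ms (3/4)
4. 1184.211ms @ 15/4 + 236.842ms (3/4)
5. 1421.053ms @ 9/2 + 473.684ms (3/2)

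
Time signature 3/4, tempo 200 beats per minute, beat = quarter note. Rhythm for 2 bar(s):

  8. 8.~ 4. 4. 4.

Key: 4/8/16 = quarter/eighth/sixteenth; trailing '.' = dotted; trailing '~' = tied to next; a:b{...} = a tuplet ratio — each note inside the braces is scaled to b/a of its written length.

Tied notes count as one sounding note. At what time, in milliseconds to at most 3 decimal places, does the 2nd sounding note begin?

1. 0.0ms @ 0 + 225.0ms (3/4)
2. 225.0ms @ 3/4 + 675.0ms (9/4)
3. 900.0ms @ 3 + 450.0ms (3/2)
4. 1350.0ms @ 9/2 + 450.0ms (3/2)

note 2 onset = 3/4b = 225.0ms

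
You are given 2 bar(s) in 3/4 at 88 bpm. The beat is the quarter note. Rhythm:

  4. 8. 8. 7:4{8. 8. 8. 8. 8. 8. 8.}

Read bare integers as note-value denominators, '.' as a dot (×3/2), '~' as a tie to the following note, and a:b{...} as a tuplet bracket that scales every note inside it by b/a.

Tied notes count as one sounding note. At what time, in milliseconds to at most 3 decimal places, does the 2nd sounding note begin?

1. 0.0ms @ 0 + 1022.727ms (3/2)
2. 1022.727ms @ 3/2 + 511.364ms (3/4)
3. 1534.091ms @ 9/4 + 511.364ms (3/4)
4. 2045.455ms @ 3 + 292.208ms (3/7)
5. 2337.662ms @ 24/7 + 292.208ms (3/7)
6. 2629.87ms @ 27/7 + 292.208ms (3/7)
7. 2922.078ms @ 30/7 + 292.208ms (3/7)
8. 3214.286ms @ 33/7 + 292.208ms (3/7)
9. 3506.494ms @ 36/7 + 292.208ms (3/7)
10. 3798.701ms @ 39/7 + 292.208ms (3/7)

note 2 onset = 3/2b = 1022.727ms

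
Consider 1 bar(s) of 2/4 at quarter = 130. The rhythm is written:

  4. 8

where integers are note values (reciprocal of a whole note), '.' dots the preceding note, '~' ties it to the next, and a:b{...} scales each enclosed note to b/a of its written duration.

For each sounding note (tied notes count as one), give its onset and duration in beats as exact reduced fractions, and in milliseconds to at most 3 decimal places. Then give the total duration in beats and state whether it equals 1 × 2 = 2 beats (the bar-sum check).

1) 0.0ms=0b +692.308ms=3/2b
2) 692.308ms=3/2b +230.769ms=1/2b
Σ=2b of 2 (130bpm 2/4) — PASS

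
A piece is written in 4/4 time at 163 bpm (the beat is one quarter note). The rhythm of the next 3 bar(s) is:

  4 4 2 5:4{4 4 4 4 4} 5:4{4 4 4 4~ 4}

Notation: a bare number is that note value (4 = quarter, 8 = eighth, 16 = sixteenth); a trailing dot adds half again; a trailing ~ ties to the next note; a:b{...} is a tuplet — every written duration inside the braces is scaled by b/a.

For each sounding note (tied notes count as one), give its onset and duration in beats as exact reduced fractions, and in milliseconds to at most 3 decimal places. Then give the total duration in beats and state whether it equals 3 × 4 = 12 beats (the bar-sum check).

1) 0.0ms=0b +368.098ms=1b
2) 368.098ms=1b +368.098ms=1b
3) 736.196ms=2b +736.196ms=2b
4) 1472.393ms=4b +294.479ms=4/5b
5) 1766.871ms=24/5b +294.479ms=4/5b
6) 2061.35ms=28/5b +294.479ms=4/5b
7) 2355.828ms=32/5b +294.479ms=4/5b
8) 2650.307ms=36/5b +294.479ms=4/5b
9) 2944.785ms=8b +294.479ms=4/5b
10) 3239.264ms=44/5b +294.479ms=4/5b
11) 3533.742ms=48/5b +294.479ms=4/5b
12) 3828.221ms=52/5b +588.957ms=8/5b
Σ=12b of 12 (163bpm 4/4) — PASS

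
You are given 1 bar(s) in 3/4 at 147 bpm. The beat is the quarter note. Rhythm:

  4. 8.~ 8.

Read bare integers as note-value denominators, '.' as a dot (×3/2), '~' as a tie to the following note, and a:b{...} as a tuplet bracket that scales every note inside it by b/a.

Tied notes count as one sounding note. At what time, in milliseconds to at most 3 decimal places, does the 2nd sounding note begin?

1. 0.0ms @ 0 + 612.245ms (3/2)
2. 612.245ms @ 3/2 + 612.245ms (3/2)

note 2 onset = 3/2b = 612.245ms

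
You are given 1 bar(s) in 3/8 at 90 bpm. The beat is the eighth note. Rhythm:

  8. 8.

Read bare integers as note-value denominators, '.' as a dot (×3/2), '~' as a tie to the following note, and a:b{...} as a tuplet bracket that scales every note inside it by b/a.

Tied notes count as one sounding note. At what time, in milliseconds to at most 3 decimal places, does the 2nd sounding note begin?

note 2 onset = 3/2b = 1000.0ms

1. 0.0ms @ 0 + 1000.0ms (3/2)
2. 1000.0ms @ 3/2 + 1000.0ms (3/2)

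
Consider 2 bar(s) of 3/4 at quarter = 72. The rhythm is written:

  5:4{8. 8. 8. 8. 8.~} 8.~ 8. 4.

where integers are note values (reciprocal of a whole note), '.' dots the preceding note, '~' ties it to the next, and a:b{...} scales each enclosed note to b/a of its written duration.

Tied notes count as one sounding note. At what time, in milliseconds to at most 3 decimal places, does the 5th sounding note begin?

note 5 onset = 12/5b = 2000.0ms

1. 0.0ms @ 0 + 500.0ms (3/5)
2. 500.0ms @ 3/5 + 500.0ms (3/5)
3. 1000.0ms @ 6/5 + 500.0ms (3/5)
4. 1500.0ms @ 9/5 + 500.0ms (3/5)
5. 2000.0ms @ 12/5 + 1750.0ms (21/10)
6. 3750.0ms @ 9/2 + 1250.0ms (3/2)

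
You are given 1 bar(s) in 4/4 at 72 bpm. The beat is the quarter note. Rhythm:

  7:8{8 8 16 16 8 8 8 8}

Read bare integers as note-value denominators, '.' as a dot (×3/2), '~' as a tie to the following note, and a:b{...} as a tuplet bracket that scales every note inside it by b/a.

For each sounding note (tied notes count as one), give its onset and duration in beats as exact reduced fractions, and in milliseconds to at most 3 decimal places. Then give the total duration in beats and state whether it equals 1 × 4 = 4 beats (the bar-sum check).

1) 0.0ms=0b +476.19ms=4/7b
2) 476.19ms=4/7b +476.19ms=4/7b
3) 952.381ms=8/7b +238.095ms=2/7b
4) 1190.476ms=10/7b +238.095ms=2/7b
5) 1428.571ms=12/7b +476.19ms=4/7b
6) 1904.762ms=16/7b +476.19ms=4/7b
7) 2380.952ms=20/7b +476.19ms=4/7b
8) 2857.143ms=24/7b +476.19ms=4/7b
Σ=4b of 4 (72bpm 4/4) — PASS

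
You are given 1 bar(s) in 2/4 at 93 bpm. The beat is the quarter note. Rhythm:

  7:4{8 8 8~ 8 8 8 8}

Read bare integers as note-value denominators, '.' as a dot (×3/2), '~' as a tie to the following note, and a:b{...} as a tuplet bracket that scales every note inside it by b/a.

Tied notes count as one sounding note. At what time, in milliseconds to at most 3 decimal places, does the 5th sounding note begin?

note 5 onset = 10/7b = 921.659ms

1. 0.0ms @ 0 + 184.332ms (2/7)
2. 184.332ms @ 2/7 + 184.332ms (2/7)
3. 368.664ms @ 4/7 + 368.664ms (4/7)
4. 737.327ms @ 8/7 + 184.332ms (2/7)
5. 921.659ms @ 10/7 + 184.332ms (2/7)
6. 1105.991ms @ 12/7 + 184.332ms (2/7)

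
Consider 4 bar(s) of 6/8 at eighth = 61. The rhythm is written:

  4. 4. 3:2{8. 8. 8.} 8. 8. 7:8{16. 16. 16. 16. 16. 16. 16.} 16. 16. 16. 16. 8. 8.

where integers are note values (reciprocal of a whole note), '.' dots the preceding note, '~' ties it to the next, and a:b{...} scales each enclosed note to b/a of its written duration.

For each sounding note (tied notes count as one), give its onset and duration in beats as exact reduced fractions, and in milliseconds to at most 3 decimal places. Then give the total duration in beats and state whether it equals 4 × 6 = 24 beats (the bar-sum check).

1) 0.0ms=0b +2950.82ms=3b
2) 2950.82ms=3b +2950.82ms=3b
3) 5901.639ms=6b +983.607ms=1b
4) 6885.246ms=7b +983.607ms=1b
5) 7868.852ms=8b +983.607ms=1b
6) 8852.459ms=9b +1475.41ms=3/2b
7) 10327.869ms=21/2b +1475.41ms=3/2b
8) 11803.279ms=12b +843.091ms=6/7b
9) 12646.37ms=90/7b +843.091ms=6/7b
10) 13489.461ms=96/7b +843.091ms=6/7b
11) 14332.553ms=102/7b +843.091ms=6/7b
12) 15175.644ms=108/7b +843.091ms=6/7b
13) 16018.735ms=114/7b +843.091ms=6/7b
14) 16861.827ms=120/7b +843.091ms=6/7b
15) 17704.918ms=18b +737.705ms=3/4b
16) 18442.623ms=75/4b +737.705ms=3/4b
17) 19180.328ms=39/2b +737.705ms=3/4b
18) 19918.033ms=81/4b +737.705ms=3/4b
19) 20655.738ms=21b +1475.41ms=3/2b
20) 22131.148ms=45/2b +1475.41ms=3/2b
Σ=24b of 24 (61bpm 6/8) — PASS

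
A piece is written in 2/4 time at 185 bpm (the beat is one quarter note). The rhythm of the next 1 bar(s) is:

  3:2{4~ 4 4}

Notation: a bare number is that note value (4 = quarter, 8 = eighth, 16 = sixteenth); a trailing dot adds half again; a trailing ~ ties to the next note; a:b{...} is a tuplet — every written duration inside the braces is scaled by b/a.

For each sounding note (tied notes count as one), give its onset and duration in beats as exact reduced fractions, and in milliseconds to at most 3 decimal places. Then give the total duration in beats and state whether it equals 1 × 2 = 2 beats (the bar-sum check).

1) 0.0ms=0b +432.432ms=4/3b
2) 432.432ms=4/3b +216.216ms=2/3b
Σ=2b of 2 (185bpm 2/4) — PASS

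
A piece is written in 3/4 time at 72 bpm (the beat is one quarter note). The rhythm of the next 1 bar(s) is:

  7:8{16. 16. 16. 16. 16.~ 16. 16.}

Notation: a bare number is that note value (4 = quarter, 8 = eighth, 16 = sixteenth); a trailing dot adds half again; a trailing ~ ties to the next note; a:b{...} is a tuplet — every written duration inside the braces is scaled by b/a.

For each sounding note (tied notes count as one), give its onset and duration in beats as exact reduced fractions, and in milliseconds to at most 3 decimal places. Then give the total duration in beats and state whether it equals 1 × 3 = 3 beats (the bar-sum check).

1) 0.0ms=0b +357.143ms=3/7b
2) 357.143ms=3/7b +357.143ms=3/7b
3) 714.286ms=6/7b +357.143ms=3/7b
4) 1071.429ms=9/7b +357.143ms=3/7b
5) 1428.571ms=12/7b +714.286ms=6/7b
6) 2142.857ms=18/7b +357.143ms=3/7b
Σ=3b of 3 (72bpm 3/4) — PASS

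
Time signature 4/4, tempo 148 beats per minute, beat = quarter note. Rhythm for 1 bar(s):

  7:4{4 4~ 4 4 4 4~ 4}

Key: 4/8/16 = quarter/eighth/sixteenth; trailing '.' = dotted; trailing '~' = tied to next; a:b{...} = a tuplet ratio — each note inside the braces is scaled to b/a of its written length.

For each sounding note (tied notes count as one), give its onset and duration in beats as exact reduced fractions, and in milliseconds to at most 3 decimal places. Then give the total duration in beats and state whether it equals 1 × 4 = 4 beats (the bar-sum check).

1) 0.0ms=0b +231.66ms=4/7b
2) 231.66ms=4/7b +463.32ms=8/7b
3) 694.981ms=12/7b +231.66ms=4/7b
4) 926.641ms=16/7b +231.66ms=4/7b
5) 1158.301ms=20/7b +463.32ms=8/7b
Σ=4b of 4 (148bpm 4/4) — PASS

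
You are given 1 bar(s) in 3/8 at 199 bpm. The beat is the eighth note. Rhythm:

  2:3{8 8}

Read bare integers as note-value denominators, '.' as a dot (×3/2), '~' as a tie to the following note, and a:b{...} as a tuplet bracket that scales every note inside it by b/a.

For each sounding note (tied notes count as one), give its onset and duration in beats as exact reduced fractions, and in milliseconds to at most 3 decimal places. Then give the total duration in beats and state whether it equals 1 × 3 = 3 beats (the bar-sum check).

1) 0.0ms=0b +452.261ms=3/2b
2) 452.261ms=3/2b +452.261ms=3/2b
Σ=3b of 3 (199bpm 3/8) — PASS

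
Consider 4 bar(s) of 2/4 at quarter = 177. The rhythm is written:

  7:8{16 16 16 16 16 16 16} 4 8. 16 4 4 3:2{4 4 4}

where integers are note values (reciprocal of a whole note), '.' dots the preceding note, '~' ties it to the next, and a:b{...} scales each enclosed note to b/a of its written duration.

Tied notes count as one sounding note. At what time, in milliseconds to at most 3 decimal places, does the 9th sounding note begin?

note 9 onset = 3b = 1016.949ms

1. 0.0ms @ 0 + 96.852ms (2/7)
2. 96.852ms @ 2/7 + 96.852ms (2/7)
3. 193.705ms @ 4/7 + 96.852ms (2/7)
4. 290.557ms @ 6/7 + 96.852ms (2/7)
5. 387.409ms @ 8/7 + 96.852ms (2/7)
6. 484.262ms @ 10/7 + 96.852ms (2/7)
7. 581.114ms @ 12/7 + 96.852ms (2/7)
8. 677.966ms @ 2 + 338.983ms (1)
9. 1016.949ms @ 3 + 254.237ms (3/4)
10. 1271.186ms @ 15/4 + 84.746ms (1/4)
11. 1355.932ms @ 4 + 338.983ms (1)
12. 1694.915ms @ 5 + 338.983ms (1)
13. 2033.898ms @ 6 + 225.989ms (2/3)
14. 2259.887ms @ 20/3 + 225.989ms (2/3)
15. 2485.876ms @ 22/3 + 225.989ms (2/3)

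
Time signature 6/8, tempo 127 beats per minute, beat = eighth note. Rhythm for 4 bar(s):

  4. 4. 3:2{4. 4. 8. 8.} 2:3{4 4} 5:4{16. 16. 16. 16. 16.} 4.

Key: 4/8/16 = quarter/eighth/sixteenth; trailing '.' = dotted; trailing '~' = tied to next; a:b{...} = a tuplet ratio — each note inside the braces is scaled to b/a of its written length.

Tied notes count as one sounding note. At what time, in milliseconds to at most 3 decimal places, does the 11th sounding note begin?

1. 0.0ms @ 0 + 1417.323ms (3)
2. 1417.323ms @ 3 + 1417.323ms (3)
3. 2834.646ms @ 6 + 944.882ms (2)
4. 3779.528ms @ 8 + 944.882ms (2)
5. 4724.409ms @ 10 + 472.441ms (1)
6. 5196.85ms @ 11 + 472.441ms (1)
7. 5669.291ms @ 12 + 1417.323ms (3)
8. 7086.614ms @ 15 + 1417.323ms (3)
9. 8503.937ms @ 18 + 283.465ms (3/5)
10. 8787.402ms @ 93/5 + 283.465ms (3/5)
11. 9070.866ms @ 96/5 + 283.465ms (3/5)
12. 9354.331ms @ 99/5 + 283.465ms (3/5)
13. 9637.795ms @ 102/5 + 283.465ms (3/5)
14. 9921.26ms @ 21 + 1417.323ms (3)

note 11 onset = 96/5b = 9070.866ms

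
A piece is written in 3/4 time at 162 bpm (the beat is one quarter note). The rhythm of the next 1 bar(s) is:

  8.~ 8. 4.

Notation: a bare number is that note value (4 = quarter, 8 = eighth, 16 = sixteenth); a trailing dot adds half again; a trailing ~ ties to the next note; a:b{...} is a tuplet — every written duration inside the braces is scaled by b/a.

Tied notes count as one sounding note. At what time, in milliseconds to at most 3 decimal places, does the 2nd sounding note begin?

note 2 onset = 3/2b = 555.556ms

1. 0.0ms @ 0 + 555.556ms (3/2)
2. 555.556ms @ 3/2 + 555.556ms (3/2)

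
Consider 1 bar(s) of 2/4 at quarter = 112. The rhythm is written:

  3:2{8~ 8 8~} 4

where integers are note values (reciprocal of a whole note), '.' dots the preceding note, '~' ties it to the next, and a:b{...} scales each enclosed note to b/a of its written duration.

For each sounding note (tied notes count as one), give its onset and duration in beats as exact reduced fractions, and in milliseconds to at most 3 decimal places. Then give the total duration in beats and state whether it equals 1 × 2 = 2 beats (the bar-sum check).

1) 0.0ms=0b +357.143ms=2/3b
2) 357.143ms=2/3b +714.286ms=4/3b
Σ=2b of 2 (112bpm 2/4) — PASS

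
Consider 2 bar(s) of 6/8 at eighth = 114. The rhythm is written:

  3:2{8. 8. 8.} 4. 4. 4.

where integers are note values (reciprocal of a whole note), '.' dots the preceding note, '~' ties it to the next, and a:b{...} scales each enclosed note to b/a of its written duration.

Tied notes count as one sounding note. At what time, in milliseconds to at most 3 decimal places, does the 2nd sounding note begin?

1. 0.0ms @ 0 + 526.316ms (1)
2. 526.316ms @ 1 + 526.316ms (1)
3. 1052.632ms @ 2 + 526.316ms (1)
4. 1578.947ms @ 3 + 1578.947ms (3)
5. 3157.895ms @ 6 + 1578.947ms (3)
6. 4736.842ms @ 9 + 1578.947ms (3)

note 2 onset = 1b = 526.316ms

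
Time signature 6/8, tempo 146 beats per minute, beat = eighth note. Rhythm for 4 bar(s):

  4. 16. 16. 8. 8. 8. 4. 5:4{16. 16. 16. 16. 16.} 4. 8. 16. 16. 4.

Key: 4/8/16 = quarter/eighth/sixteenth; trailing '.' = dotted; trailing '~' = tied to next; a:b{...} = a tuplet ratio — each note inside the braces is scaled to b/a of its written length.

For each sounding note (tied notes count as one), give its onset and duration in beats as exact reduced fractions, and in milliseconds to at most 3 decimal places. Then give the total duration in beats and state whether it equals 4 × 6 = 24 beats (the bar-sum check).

1) 0.0ms=0b +1232.877ms=3b
2) 1232.877ms=3b +308.219ms=3/4b
3) 1541.096ms=15/4b +308.219ms=3/4b
4) 1849.315ms=9/2b +616.438ms=3/2b
5) 2465.753ms=6b +616.438ms=3/2b
6) 3082.192ms=15/2b +616.438ms=3/2b
7) 3698.63ms=9b +1232.877ms=3b
8) 4931.507ms=12b +246.575ms=3/5b
9) 5178.082ms=63/5b +246.575ms=3/5b
10) 5424.658ms=66/5b +246.575ms=3/5b
11) 5671.233ms=69/5b +246.575ms=3/5b
12) 5917.808ms=72/5b +246.575ms=3/5b
13) 6164.384ms=15b +1232.877ms=3b
14) 7397.26ms=18b +616.438ms=3/2b
15) 8013.699ms=39/2b +308.219ms=3/4b
16) 8321.918ms=81/4b +308.219ms=3/4b
17) 8630.137ms=21b +1232.877ms=3b
Σ=24b of 24 (146bpm 6/8) — PASS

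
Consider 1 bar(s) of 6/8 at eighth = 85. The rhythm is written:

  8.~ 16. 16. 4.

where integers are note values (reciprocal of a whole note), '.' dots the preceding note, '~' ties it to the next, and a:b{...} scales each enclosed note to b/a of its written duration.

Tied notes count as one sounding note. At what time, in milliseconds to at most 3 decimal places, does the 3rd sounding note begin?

note 3 onset = 3b = 2117.647ms

1. 0.0ms @ 0 + 1588.235ms (9/4)
2. 1588.235ms @ 9/4 + 529.412ms (3/4)
3. 2117.647ms @ 3 + 2117.647ms (3)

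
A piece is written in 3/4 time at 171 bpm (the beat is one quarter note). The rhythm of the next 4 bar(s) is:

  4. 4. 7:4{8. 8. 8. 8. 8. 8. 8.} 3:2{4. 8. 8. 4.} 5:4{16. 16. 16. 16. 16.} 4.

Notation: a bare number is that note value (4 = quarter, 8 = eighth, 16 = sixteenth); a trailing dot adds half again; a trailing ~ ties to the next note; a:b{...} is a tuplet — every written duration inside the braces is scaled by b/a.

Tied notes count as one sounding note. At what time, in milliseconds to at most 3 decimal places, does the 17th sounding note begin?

note 17 onset = 99/10b = 3473.684ms

1. 0.0ms @ 0 + 526.316ms (3/2)
2. 526.316ms @ 3/2 + 526.316ms (3/2)
3. 1052.632ms @ 3 + 150.376ms (3/7)
4. 1203.008ms @ 24/7 + 150.376ms (3/7)
5. 1353.383ms @ 27/7 + 150.376ms (3/7)
6. 1503.759ms @ 30/7 + 150.376ms (3/7)
7. 1654.135ms @ 33/7 + 150.376ms (3/7)
8. 1804.511ms @ 36/7 + 150.376ms (3/7)
9. 1954.887ms @ 39/7 + 150.376ms (3/7)
10. 2105.263ms @ 6 + 350.877ms (1)
11. 2456.14ms @ 7 + 175.439ms (1/2)
12. 2631.579ms @ 15/2 + 175.439ms (1/2)
13. 2807.018ms @ 8 + 350.877ms (1)
14. 3157.895ms @ 9 + 105.263ms (3/10)
15. 3263.158ms @ 93/10 + 105.263ms (3/10)
16. 3368.421ms @ 48/5 + 105.263ms (3/10)
17. 3473.684ms @ 99/10 + 105.263ms (3/10)
18. 3578.947ms @ 51/5 + 105.263ms (3/10)
19. 3684.211ms @ 21/2 + 526.316ms (3/2)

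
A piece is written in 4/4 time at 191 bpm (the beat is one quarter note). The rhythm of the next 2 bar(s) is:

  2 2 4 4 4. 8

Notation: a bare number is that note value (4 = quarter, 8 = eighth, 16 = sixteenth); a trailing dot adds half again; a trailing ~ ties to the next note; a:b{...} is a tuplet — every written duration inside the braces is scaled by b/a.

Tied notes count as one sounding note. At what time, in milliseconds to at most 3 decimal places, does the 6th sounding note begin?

1. 0.0ms @ 0 + 628.272ms (2)
2. 628.272ms @ 2 + 628.272ms (2)
3. 1256.545ms @ 4 + 314.136ms (1)
4. 1570.681ms @ 5 + 314.136ms (1)
5. 1884.817ms @ 6 + 471.204ms (3/2)
6. 2356.021ms @ 15/2 + 157.068ms (1/2)

note 6 onset = 15/2b = 2356.021ms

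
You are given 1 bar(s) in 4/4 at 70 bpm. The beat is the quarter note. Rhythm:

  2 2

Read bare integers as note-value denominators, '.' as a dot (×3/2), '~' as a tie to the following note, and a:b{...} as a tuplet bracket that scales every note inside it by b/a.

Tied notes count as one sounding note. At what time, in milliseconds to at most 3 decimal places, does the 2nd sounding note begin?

1. 0.0ms @ 0 + 1714.286ms (2)
2. 1714.286ms @ 2 + 1714.286ms (2)

note 2 onset = 2b = 1714.286ms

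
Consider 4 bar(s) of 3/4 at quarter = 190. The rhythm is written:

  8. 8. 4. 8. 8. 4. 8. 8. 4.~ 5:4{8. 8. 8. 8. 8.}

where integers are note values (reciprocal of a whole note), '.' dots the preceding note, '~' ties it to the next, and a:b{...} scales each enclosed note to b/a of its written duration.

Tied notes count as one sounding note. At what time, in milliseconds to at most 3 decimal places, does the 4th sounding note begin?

1. 0.0ms @ 0 + 236.842ms (3/4)
2. 236.842ms @ 3/4 + 236.842ms (3/4)
3. 473.684ms @ 3/2 + 473.684ms (3/2)
4. 947.368ms @ 3 + 236.842ms (3/4)
5. 1184.211ms @ 15/4 + 236.842ms (3/4)
6. 1421.053ms @ 9/2 + 473.684ms (3/2)
7. 1894.737ms @ 6 + 236.842ms (3/4)
8. 2131.579ms @ 27/4 + 236.842ms (3/4)
9. 2368.421ms @ 15/2 + 663.158ms (21/10)
10. 3031.579ms @ 48/5 + 189.474ms (3/5)
11. 3221.053ms @ 51/5 + 189.474ms (3/5)
12. 3410.526ms @ 54/5 + 189.474ms (3/5)
13. 3600.0ms @ 57/5 + 189.474ms (3/5)

note 4 onset = 3b = 947.368ms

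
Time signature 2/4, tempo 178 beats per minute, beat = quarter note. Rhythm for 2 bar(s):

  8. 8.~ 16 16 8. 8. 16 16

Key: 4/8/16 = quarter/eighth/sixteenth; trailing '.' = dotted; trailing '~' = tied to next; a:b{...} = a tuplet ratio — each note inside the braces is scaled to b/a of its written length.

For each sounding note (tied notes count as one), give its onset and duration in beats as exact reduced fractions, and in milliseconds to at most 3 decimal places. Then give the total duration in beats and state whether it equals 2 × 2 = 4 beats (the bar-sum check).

1) 0.0ms=0b +252.809ms=3/4b
2) 252.809ms=3/4b +337.079ms=1b
3) 589.888ms=7/4b +84.27ms=1/4b
4) 674.157ms=2b +252.809ms=3/4b
5) 926.966ms=11/4b +252.809ms=3/4b
6) 1179.775ms=7/2b +84.27ms=1/4b
7) 1264.045ms=15/4b +84.27ms=1/4b
Σ=4b of 4 (178bpm 2/4) — PASS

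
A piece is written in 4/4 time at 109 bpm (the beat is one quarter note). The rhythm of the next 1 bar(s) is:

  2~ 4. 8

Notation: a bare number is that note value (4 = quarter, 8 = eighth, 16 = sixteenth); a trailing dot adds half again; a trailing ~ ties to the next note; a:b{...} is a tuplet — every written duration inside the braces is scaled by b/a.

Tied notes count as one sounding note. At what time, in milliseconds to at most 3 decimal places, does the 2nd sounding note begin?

1. 0.0ms @ 0 + 1926.606ms (7/2)
2. 1926.606ms @ 7/2 + 275.229ms (1/2)

note 2 onset = 7/2b = 1926.606ms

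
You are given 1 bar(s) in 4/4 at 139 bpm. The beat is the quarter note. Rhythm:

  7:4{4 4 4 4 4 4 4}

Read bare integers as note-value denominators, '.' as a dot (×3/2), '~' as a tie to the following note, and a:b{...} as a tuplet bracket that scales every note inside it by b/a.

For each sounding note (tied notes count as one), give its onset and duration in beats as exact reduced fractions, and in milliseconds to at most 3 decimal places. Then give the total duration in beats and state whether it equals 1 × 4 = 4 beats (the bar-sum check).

1) 0.0ms=0b +246.66ms=4/7b
2) 246.66ms=4/7b +246.66ms=4/7b
3) 493.32ms=8/7b +246.66ms=4/7b
4) 739.979ms=12/7b +246.66ms=4/7b
5) 986.639ms=16/7b +246.66ms=4/7b
6) 1233.299ms=20/7b +246.66ms=4/7b
7) 1479.959ms=24/7b +246.66ms=4/7b
Σ=4b of 4 (139bpm 4/4) — PASS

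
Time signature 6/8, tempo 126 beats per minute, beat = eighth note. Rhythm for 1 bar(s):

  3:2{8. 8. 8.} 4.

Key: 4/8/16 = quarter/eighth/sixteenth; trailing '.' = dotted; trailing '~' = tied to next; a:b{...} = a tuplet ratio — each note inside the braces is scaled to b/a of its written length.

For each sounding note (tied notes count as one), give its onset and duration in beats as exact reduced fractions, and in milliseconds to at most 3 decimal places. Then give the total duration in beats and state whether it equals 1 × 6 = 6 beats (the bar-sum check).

1) 0.0ms=0b +476.19ms=1b
2) 476.19ms=1b +476.19ms=1b
3) 952.381ms=2b +476.19ms=1b
4) 1428.571ms=3b +1428.571ms=3b
Σ=6b of 6 (126bpm 6/8) — PASS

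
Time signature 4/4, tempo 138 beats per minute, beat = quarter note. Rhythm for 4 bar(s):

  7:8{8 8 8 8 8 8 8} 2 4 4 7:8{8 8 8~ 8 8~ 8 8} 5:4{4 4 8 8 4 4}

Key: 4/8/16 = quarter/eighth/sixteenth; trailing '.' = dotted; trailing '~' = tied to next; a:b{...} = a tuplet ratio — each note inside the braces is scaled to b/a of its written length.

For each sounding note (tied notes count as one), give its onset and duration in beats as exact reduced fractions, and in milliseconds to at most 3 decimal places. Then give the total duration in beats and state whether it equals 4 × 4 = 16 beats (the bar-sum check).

1) 0.0ms=0b +248.447ms=4/7b
2) 248.447ms=4/7b +248.447ms=4/7b
3) 496.894ms=8/7b +248.447ms=4/7b
4) 745.342ms=12/7b +248.447ms=4/7b
5) 993.789ms=16/7b +248.447ms=4/7b
6) 1242.236ms=20/7b +248.447ms=4/7b
7) 1490.683ms=24/7b +248.447ms=4/7b
8) 1739.13ms=4b +869.565ms=2b
9) 2608.696ms=6b +434.783ms=1b
10) 3043.478ms=7b +434.783ms=1b
11) 3478.261ms=8b +248.447ms=4/7b
12) 3726.708ms=60/7b +248.447ms=4/7b
13) 3975.155ms=64/7b +496.894ms=8/7b
14) 4472.05ms=72/7b +496.894ms=8/7b
15) 4968.944ms=80/7b +248.447ms=4/7b
16) 5217.391ms=12b +347.826ms=4/5b
17) 5565.217ms=64/5b +347.826ms=4/5b
18) 5913.043ms=68/5b +173.913ms=2/5b
19) 6086.957ms=14b +173.913ms=2/5b
20) 6260.87ms=72/5b +347.826ms=4/5b
21) 6608.696ms=76/5b +347.826ms=4/5b
Σ=16b of 16 (138bpm 4/4) — PASS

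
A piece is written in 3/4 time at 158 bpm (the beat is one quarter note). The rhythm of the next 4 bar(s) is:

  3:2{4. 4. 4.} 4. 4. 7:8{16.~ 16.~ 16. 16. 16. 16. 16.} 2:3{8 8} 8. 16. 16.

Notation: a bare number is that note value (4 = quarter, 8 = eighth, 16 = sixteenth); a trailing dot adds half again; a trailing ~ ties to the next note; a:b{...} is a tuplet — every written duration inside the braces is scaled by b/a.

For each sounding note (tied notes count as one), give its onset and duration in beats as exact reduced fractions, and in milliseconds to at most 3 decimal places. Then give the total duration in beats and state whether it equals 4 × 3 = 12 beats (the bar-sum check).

1) 0.0ms=0b +379.747ms=1b
2) 379.747ms=1b +379.747ms=1b
3) 759.494ms=2b +379.747ms=1b
4) 1139.241ms=3b +569.62ms=3/2b
5) 1708.861ms=9/2b +569.62ms=3/2b
6) 2278.481ms=6b +488.246ms=9/7b
7) 2766.727ms=51/7b +162.749ms=3/7b
8) 2929.476ms=54/7b +162.749ms=3/7b
9) 3092.224ms=57/7b +162.749ms=3/7b
10) 3254.973ms=60/7b +162.749ms=3/7b
11) 3417.722ms=9b +284.81ms=3/4b
12) 3702.532ms=39/4b +284.81ms=3/4b
13) 3987.342ms=21/2b +284.81ms=3/4b
14) 4272.152ms=45/4b +142.405ms=3/8b
15) 4414.557ms=93/8b +142.405ms=3/8b
Σ=12b of 12 (158bpm 3/4) — PASS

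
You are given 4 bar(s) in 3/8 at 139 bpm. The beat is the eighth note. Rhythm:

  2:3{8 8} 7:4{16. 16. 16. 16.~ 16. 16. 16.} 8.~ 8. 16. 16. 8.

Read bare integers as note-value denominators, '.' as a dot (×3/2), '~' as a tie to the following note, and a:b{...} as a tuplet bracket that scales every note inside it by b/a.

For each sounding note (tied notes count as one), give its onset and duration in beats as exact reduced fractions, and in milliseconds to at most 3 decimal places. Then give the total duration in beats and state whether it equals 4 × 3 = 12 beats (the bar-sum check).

1) 0.0ms=0b +647.482ms=3/2b
2) 647.482ms=3/2b +647.482ms=3/2b
3) 1294.964ms=3b +184.995ms=3/7b
4) 1479.959ms=24/7b +184.995ms=3/7b
5) 1664.954ms=27/7b +184.995ms=3/7b
6) 1849.949ms=30/7b +369.99ms=6/7b
7) 2219.938ms=36/7b +184.995ms=3/7b
8) 2404.933ms=39/7b +184.995ms=3/7b
9) 2589.928ms=6b +1294.964ms=3b
10) 3884.892ms=9b +323.741ms=3/4b
11) 4208.633ms=39/4b +323.741ms=3/4b
12) 4532.374ms=21/2b +647.482ms=3/2b
Σ=12b of 12 (139bpm 3/8) — PASS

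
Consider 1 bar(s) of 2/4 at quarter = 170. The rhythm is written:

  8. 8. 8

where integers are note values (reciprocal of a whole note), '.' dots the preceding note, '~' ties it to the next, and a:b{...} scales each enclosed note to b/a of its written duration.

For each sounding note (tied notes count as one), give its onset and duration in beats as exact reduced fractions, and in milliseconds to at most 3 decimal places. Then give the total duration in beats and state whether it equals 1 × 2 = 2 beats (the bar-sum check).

1) 0.0ms=0b +264.706ms=3/4b
2) 264.706ms=3/4b +264.706ms=3/4b
3) 529.412ms=3/2b +176.471ms=1/2b
Σ=2b of 2 (170bpm 2/4) — PASS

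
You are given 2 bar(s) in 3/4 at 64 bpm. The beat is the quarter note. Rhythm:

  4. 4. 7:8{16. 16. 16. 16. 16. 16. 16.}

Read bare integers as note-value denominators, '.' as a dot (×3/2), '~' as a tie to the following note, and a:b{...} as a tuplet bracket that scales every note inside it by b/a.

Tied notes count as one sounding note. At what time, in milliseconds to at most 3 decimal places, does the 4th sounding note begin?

1. 0.0ms @ 0 + 1406.25ms (3/2)
2. 1406.25ms @ 3/2 + 1406.25ms (3/2)
3. 2812.5ms @ 3 + 401.786ms (3/7)
4. 3214.286ms @ 24/7 + 401.786ms (3/7)
5. 3616.071ms @ 27/7 + 401.786ms (3/7)
6. 4017.857ms @ 30/7 + 401.786ms (3/7)
7. 4419.643ms @ 33/7 + 401.786ms (3/7)
8. 4821.429ms @ 36/7 + 401.786ms (3/7)
9. 5223.214ms @ 39/7 + 401.786ms (3/7)

note 4 onset = 24/7b = 3214.286ms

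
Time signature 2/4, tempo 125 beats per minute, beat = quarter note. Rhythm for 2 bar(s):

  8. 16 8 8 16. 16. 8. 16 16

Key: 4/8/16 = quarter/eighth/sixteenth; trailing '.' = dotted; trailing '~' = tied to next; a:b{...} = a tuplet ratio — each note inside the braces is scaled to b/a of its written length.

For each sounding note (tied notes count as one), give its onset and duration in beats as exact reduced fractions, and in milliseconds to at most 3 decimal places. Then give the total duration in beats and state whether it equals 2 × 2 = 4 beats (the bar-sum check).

1) 0.0ms=0b +360.0ms=3/4b
2) 360.0ms=3/4b +120.0ms=1/4b
3) 480.0ms=1b +240.0ms=1/2b
4) 720.0ms=3/2b +240.0ms=1/2b
5) 960.0ms=2b +180.0ms=3/8b
6) 1140.0ms=19/8b +180.0ms=3/8b
7) 1320.0ms=11/4b +360.0ms=3/4b
8) 1680.0ms=7/2b +120.0ms=1/4b
9) 1800.0ms=15/4b +120.0ms=1/4b
Σ=4b of 4 (125bpm 2/4) — PASS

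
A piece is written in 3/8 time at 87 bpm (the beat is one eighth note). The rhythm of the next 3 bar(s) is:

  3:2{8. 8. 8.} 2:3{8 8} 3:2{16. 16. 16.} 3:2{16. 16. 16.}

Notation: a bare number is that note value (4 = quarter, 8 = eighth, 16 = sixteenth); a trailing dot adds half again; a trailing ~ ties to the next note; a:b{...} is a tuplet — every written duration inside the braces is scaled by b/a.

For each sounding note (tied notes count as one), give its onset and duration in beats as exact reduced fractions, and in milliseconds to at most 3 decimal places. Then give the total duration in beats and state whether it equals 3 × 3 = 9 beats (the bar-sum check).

1) 0.0ms=0b +689.655ms=1b
2) 689.655ms=1b +689.655ms=1b
3) 1379.31ms=2b +689.655ms=1b
4) 2068.966ms=3b +1034.483ms=3/2b
5) 3103.448ms=9/2b +1034.483ms=3/2b
6) 4137.931ms=6b +344.828ms=1/2b
7) 4482.759ms=13/2b +344.828ms=1/2b
8) 4827.586ms=7b +344.828ms=1/2b
9) 5172.414ms=15/2b +344.828ms=1/2b
10) 5517.241ms=8b +344.828ms=1/2b
11) 5862.069ms=17/2b +344.828ms=1/2b
Σ=9b of 9 (87bpm 3/8) — PASS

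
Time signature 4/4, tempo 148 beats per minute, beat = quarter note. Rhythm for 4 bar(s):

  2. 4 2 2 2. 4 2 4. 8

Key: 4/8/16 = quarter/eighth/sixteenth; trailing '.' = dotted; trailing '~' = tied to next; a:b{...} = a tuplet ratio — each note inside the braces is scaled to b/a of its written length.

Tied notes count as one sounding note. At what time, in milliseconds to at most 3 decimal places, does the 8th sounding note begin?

1. 0.0ms @ 0 + 1216.216ms (3)
2. 1216.216ms @ 3 + 405.405ms (1)
3. 1621.622ms @ 4 + 810.811ms (2)
4. 2432.432ms @ 6 + 810.811ms (2)
5. 3243.243ms @ 8 + 1216.216ms (3)
6. 4459.459ms @ 11 + 405.405ms (1)
7. 4864.865ms @ 12 + 810.811ms (2)
8. 5675.676ms @ 14 + 608.108ms (3/2)
9. 6283.784ms @ 31/2 + 202.703ms (1/2)

note 8 onset = 14b = 5675.676ms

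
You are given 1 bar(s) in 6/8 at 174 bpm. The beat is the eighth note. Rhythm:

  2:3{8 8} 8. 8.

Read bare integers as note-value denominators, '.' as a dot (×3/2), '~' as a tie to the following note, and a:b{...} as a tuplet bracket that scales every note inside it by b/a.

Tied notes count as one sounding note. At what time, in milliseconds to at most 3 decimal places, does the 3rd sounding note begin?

note 3 onset = 3b = 1034.483ms

1. 0.0ms @ 0 + 517.241ms (3/2)
2. 517.241ms @ 3/2 + 517.241ms (3/2)
3. 1034.483ms @ 3 + 517.241ms (3/2)
4. 1551.724ms @ 9/2 + 517.241ms (3/2)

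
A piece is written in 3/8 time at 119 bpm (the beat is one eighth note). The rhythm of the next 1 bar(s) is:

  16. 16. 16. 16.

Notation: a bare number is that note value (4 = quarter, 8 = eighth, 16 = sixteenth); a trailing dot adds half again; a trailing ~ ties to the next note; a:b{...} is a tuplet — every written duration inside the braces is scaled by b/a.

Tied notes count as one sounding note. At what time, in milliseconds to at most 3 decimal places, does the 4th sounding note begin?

note 4 onset = 9/4b = 1134.454ms

1. 0.0ms @ 0 + 378.151ms (3/4)
2. 378.151ms @ 3/4 + 378.151ms (3/4)
3. 756.303ms @ 3/2 + 378.151ms (3/4)
4. 1134.454ms @ 9/4 + 378.151ms (3/4)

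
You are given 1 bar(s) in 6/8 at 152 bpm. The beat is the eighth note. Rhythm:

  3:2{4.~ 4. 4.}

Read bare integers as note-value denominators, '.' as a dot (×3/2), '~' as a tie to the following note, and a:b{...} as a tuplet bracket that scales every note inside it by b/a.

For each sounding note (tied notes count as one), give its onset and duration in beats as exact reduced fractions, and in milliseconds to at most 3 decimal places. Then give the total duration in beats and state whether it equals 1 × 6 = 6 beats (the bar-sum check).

1) 0.0ms=0b +1578.947ms=4b
2) 1578.947ms=4b +789.474ms=2b
Σ=6b of 6 (152bpm 6/8) — PASS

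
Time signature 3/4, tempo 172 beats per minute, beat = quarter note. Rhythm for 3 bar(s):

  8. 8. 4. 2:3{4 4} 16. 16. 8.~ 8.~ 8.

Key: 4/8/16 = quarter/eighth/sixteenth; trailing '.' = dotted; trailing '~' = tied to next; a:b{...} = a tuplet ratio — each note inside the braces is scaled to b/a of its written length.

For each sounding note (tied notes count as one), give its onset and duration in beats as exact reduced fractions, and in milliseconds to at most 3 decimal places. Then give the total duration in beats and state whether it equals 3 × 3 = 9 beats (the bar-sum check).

1) 0.0ms=0b +261.628ms=3/4b
2) 261.628ms=3/4b +261.628ms=3/4b
3) 523.256ms=3/2b +523.256ms=3/2b
4) 1046.512ms=3b +523.256ms=3/2b
5) 1569.767ms=9/2b +523.256ms=3/2b
6) 2093.023ms=6b +130.814ms=3/8b
7) 2223.837ms=51/8b +130.814ms=3/8b
8) 2354.651ms=27/4b +784.884ms=9/4b
Σ=9b of 9 (172bpm 3/4) — PASS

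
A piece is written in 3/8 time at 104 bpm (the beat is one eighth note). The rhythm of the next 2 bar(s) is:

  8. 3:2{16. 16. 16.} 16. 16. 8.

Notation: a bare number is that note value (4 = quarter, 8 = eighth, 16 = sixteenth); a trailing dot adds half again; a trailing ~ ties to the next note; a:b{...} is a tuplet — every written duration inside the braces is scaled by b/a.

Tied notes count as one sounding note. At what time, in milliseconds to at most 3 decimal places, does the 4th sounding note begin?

note 4 onset = 5/2b = 1442.308ms

1. 0.0ms @ 0 + 865.385ms (3/2)
2. 865.385ms @ 3/2 + 288.462ms (1/2)
3. 1153.846ms @ 2 + 288.462ms (1/2)
4. 1442.308ms @ 5/2 + 288.462ms (1/2)
5. 1730.769ms @ 3 + 432.692ms (3/4)
6. 2163.462ms @ 15/4 + 432.692ms (3/4)
7. 2596.154ms @ 9/2 + 865.385ms (3/2)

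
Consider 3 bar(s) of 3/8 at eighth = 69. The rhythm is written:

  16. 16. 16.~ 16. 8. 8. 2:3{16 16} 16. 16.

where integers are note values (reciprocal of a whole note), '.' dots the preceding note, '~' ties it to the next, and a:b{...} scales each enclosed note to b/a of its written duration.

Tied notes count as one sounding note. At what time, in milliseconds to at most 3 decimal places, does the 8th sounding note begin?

note 8 onset = 15/2b = 6521.739ms

1. 0.0ms @ 0 + 652.174ms (3/4)
2. 652.174ms @ 3/4 + 652.174ms (3/4)
3. 1304.348ms @ 3/2 + 1304.348ms (3/2)
4. 2608.696ms @ 3 + 1304.348ms (3/2)
5. 3913.043ms @ 9/2 + 1304.348ms (3/2)
6. 5217.391ms @ 6 + 652.174ms (3/4)
7. 5869.565ms @ 27/4 + 652.174ms (3/4)
8. 6521.739ms @ 15/2 + 652.174ms (3/4)
9. 7173.913ms @ 33/4 + 652.174ms (3/4)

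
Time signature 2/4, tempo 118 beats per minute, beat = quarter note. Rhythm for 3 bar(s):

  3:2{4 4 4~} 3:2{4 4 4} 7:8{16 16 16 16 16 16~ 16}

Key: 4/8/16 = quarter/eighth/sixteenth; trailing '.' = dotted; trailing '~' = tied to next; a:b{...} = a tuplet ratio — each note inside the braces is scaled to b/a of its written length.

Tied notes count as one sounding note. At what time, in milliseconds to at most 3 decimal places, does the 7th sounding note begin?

note 7 onset = 30/7b = 2179.177ms

1. 0.0ms @ 0 + 338.983ms (2/3)
2. 338.983ms @ 2/3 + 338.983ms (2/3)
3. 677.966ms @ 4/3 + 677.966ms (4/3)
4. 1355.932ms @ 8/3 + 338.983ms (2/3)
5. 1694.915ms @ 10/3 + 338.983ms (2/3)
6. 2033.898ms @ 4 + 145.278ms (2/7)
7. 2179.177ms @ 30/7 + 145.278ms (2/7)
8. 2324.455ms @ 32/7 + 145.278ms (2/7)
9. 2469.734ms @ 34/7 + 145.278ms (2/7)
10. 2615.012ms @ 36/7 + 145.278ms (2/7)
11. 2760.291ms @ 38/7 + 290.557ms (4/7)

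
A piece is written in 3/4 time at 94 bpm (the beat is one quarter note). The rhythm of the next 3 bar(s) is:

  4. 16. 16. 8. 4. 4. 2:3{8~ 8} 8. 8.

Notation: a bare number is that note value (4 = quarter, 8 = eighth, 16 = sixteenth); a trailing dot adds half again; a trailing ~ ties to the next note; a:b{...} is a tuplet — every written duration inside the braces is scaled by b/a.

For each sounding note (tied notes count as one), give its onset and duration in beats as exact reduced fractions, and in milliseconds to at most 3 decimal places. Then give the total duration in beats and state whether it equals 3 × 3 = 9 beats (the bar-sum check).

1) 0.0ms=0b +957.447ms=3/2b
2) 957.447ms=3/2b +239.362ms=3/8b
3) 1196.809ms=15/8b +239.362ms=3/8b
4) 1436.17ms=9/4b +478.723ms=3/4b
5) 1914.894ms=3b +957.447ms=3/2b
6) 2872.34ms=9/2b +957.447ms=3/2b
7) 3829.787ms=6b +957.447ms=3/2b
8) 4787.234ms=15/2b +478.723ms=3/4b
9) 5265.957ms=33/4b +478.723ms=3/4b
Σ=9b of 9 (94bpm 3/4) — PASS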